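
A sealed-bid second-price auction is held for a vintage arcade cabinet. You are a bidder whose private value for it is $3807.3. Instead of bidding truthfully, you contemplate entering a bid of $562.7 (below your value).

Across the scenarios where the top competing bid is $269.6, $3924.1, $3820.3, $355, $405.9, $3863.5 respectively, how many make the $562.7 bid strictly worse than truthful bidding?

0

The deviation hurts exactly when the highest competing bid lies strictly between $562.7 and $3807.3 — underbidding then forfeits a profitable win.
$269.6: below both → same outcome either way.
$3924.1: above both → same outcome either way.
$3820.3: above both → same outcome either way.
$355: below both → same outcome either way.
$405.9: below both → same outcome either way.
$3863.5: above both → same outcome either way.
Count: 0.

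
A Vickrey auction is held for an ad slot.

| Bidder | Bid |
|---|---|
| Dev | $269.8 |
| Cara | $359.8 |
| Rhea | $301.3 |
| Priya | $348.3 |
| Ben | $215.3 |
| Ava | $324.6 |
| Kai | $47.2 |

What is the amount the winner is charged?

$348.3

Highest bid: Cara at $359.8, so Cara wins.
Second-highest bid: Priya at $348.3 — that is the price the winner pays.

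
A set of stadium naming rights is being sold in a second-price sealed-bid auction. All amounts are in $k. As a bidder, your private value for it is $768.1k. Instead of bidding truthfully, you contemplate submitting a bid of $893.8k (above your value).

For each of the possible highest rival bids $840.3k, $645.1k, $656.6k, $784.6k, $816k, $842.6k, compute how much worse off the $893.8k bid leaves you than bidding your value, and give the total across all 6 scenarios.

The deviation costs you only when the competing bid falls strictly between $768.1k and $893.8k; elsewhere both bids give the same outcome.
$840.3k: truthful payoff $0k, deviation payoff −$72.2k → loss $72.2k.
$645.1k: outcomes coincide → loss $0k.
$656.6k: outcomes coincide → loss $0k.
$784.6k: truthful payoff $0k, deviation payoff −$16.5k → loss $16.5k.
$816k: truthful payoff $0k, deviation payoff −$47.9k → loss $47.9k.
$842.6k: truthful payoff $0k, deviation payoff −$74.5k → loss $74.5k.
Total loss = $72.2k + $16.5k + $47.9k + $74.5k = $211.1k.
In a second-price auction your bid sets only whether you win, not what you pay, so bidding your true value is weakly dominant.

$211.1k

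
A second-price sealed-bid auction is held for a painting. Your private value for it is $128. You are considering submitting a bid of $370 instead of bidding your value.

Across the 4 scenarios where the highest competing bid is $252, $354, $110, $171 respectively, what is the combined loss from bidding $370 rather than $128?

The deviation costs you only when the competing bid falls strictly between $128 and $370; elsewhere both bids give the same outcome.
$252: truthful payoff $0, deviation payoff −$124 → loss $124.
$354: truthful payoff $0, deviation payoff −$226 → loss $226.
$110: outcomes coincide → loss $0.
$171: truthful payoff $0, deviation payoff −$43 → loss $43.
Total loss = $124 + $226 + $43 = $393.

$393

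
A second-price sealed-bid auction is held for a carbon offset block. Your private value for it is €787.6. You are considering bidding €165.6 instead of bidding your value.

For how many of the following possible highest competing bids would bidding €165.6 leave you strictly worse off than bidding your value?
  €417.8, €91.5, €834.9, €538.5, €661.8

3

The deviation hurts exactly when the highest competing bid lies strictly between €165.6 and €787.6 — underbidding then forfeits a profitable win.
€417.8: inside the interval → strictly worse (loss €369.8).
€91.5: below both → same outcome either way.
€834.9: above both → same outcome either way.
€538.5: inside the interval → strictly worse (loss €249.1).
€661.8: inside the interval → strictly worse (loss €125.8).
Count: 3.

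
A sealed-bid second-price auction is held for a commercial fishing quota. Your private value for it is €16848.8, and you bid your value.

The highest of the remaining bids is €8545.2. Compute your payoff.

Your bid €16848.8 exceeds the highest competing bid €8545.2, so you win.
In a second-price auction the winner pays the second-highest bid, €8545.2.
Payoff = value − price = €16848.8 − €8545.2 = €8303.6.

€8303.6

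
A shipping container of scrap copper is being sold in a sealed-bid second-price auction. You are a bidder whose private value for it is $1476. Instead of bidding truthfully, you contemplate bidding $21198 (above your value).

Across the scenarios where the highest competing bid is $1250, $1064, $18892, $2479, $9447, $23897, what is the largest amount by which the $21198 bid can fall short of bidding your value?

$1250: same outcome either way → loss $0.
$1064: same outcome either way → loss $0.
$18892: truthful gives $0, deviation gives −$17416 → loss $17416.
$2479: truthful gives $0, deviation gives −$1003 → loss $1003.
$9447: truthful gives $0, deviation gives −$7971 → loss $7971.
$23897: same outcome either way → loss $0.
Maximum loss: $17416.

$17416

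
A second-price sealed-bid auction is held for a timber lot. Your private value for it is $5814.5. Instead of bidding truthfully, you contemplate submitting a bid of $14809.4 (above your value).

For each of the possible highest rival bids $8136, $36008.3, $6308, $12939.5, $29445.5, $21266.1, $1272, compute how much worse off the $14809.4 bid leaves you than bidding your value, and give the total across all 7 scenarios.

The deviation costs you only when the competing bid falls strictly between $5814.5 and $14809.4; elsewhere both bids give the same outcome.
$8136: truthful payoff $0, deviation payoff −$2321.5 → loss $2321.5.
$36008.3: outcomes coincide → loss $0.
$6308: truthful payoff $0, deviation payoff −$493.5 → loss $493.5.
$12939.5: truthful payoff $0, deviation payoff −$7125 → loss $7125.
$29445.5: outcomes coincide → loss $0.
$21266.1: outcomes coincide → loss $0.
$1272: outcomes coincide → loss $0.
Total loss = $2321.5 + $493.5 + $7125 = $9940.

$9940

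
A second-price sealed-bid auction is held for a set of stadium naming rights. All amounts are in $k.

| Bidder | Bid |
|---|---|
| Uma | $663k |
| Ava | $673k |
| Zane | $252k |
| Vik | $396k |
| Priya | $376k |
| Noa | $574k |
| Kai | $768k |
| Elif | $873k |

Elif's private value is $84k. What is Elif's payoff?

−$684k

Highest bid: Elif at $873k, so Elif wins.
Second-highest bid: Kai at $768k — that is the price the winner pays.
Elif's payoff = value − price = $84k − $768k = −$684k.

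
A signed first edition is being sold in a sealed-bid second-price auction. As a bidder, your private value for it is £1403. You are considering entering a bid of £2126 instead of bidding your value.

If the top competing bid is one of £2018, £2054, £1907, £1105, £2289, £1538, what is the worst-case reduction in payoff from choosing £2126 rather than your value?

£2018: truthful gives £0, deviation gives −£615 → loss £615.
£2054: truthful gives £0, deviation gives −£651 → loss £651.
£1907: truthful gives £0, deviation gives −£504 → loss £504.
£1105: same outcome either way → loss £0.
£2289: same outcome either way → loss £0.
£1538: truthful gives £0, deviation gives −£135 → loss £135.
Maximum loss: £651.

£651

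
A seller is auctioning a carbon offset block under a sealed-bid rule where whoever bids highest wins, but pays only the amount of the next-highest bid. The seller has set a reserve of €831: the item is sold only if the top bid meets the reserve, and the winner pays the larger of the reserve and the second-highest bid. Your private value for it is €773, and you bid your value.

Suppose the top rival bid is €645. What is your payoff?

€0

Your bid €773 is the highest bid but falls below the reserve €831, so the item goes unsold. Payoff €0.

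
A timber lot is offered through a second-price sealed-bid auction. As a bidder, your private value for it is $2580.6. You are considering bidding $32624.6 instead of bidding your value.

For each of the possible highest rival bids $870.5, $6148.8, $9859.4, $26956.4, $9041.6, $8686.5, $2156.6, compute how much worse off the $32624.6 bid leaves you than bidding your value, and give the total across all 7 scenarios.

$47789.7

The deviation costs you only when the competing bid falls strictly between $2580.6 and $32624.6; elsewhere both bids give the same outcome.
$870.5: outcomes coincide → loss $0.
$6148.8: truthful payoff $0, deviation payoff −$3568.2 → loss $3568.2.
$9859.4: truthful payoff $0, deviation payoff −$7278.8 → loss $7278.8.
$26956.4: truthful payoff $0, deviation payoff −$24375.8 → loss $24375.8.
$9041.6: truthful payoff $0, deviation payoff −$6461 → loss $6461.
$8686.5: truthful payoff $0, deviation payoff −$6105.9 → loss $6105.9.
$2156.6: outcomes coincide → loss $0.
Total loss = $3568.2 + $7278.8 + $24375.8 + $6461 + $6105.9 = $47789.7.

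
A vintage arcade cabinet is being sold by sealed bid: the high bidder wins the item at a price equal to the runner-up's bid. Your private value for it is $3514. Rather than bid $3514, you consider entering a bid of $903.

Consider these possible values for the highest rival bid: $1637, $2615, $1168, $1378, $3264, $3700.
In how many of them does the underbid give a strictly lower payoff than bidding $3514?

The deviation hurts exactly when the highest competing bid lies strictly between $903 and $3514 — underbidding then forfeits a profitable win.
$1637: inside the interval → strictly worse (loss $1877).
$2615: inside the interval → strictly worse (loss $899).
$1168: inside the interval → strictly worse (loss $2346).
$1378: inside the interval → strictly worse (loss $2136).
$3264: inside the interval → strictly worse (loss $250).
$3700: above both → same outcome either way.
Count: 5.

5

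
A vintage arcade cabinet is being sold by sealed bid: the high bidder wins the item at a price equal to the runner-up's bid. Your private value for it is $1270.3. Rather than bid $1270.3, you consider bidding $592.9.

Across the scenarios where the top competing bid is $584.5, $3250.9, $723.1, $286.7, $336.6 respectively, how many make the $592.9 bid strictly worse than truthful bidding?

The deviation hurts exactly when the highest competing bid lies strictly between $592.9 and $1270.3 — underbidding then forfeits a profitable win.
$584.5: below both → same outcome either way.
$3250.9: above both → same outcome either way.
$723.1: inside the interval → strictly worse (loss $547.2).
$286.7: below both → same outcome either way.
$336.6: below both → same outcome either way.
Count: 1.

1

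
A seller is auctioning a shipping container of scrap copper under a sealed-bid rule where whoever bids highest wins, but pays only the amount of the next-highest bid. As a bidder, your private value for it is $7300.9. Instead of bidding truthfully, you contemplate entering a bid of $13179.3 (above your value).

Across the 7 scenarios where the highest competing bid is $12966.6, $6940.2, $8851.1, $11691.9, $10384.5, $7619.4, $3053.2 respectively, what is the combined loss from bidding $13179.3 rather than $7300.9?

$15009

The deviation costs you only when the competing bid falls strictly between $7300.9 and $13179.3; elsewhere both bids give the same outcome.
$12966.6: truthful payoff $0, deviation payoff −$5665.7 → loss $5665.7.
$6940.2: outcomes coincide → loss $0.
$8851.1: truthful payoff $0, deviation payoff −$1550.2 → loss $1550.2.
$11691.9: truthful payoff $0, deviation payoff −$4391 → loss $4391.
$10384.5: truthful payoff $0, deviation payoff −$3083.6 → loss $3083.6.
$7619.4: truthful payoff $0, deviation payoff −$318.5 → loss $318.5.
$3053.2: outcomes coincide → loss $0.
Total loss = $5665.7 + $1550.2 + $4391 + $3083.6 + $318.5 = $15009.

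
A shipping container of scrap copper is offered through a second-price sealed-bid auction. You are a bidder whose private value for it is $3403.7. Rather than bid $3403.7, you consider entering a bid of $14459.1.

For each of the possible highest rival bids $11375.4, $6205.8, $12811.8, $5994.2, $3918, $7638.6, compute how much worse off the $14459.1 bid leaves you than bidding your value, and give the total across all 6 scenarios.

The deviation costs you only when the competing bid falls strictly between $3403.7 and $14459.1; elsewhere both bids give the same outcome.
$11375.4: truthful payoff $0, deviation payoff −$7971.7 → loss $7971.7.
$6205.8: truthful payoff $0, deviation payoff −$2802.1 → loss $2802.1.
$12811.8: truthful payoff $0, deviation payoff −$9408.1 → loss $9408.1.
$5994.2: truthful payoff $0, deviation payoff −$2590.5 → loss $2590.5.
$3918: truthful payoff $0, deviation payoff −$514.3 → loss $514.3.
$7638.6: truthful payoff $0, deviation payoff −$4234.9 → loss $4234.9.
Total loss = $7971.7 + $2802.1 + $9408.1 + $2590.5 + $514.3 + $4234.9 = $27521.6.
In a second-price auction your bid sets only whether you win, not what you pay, so bidding your true value is weakly dominant.

$27521.6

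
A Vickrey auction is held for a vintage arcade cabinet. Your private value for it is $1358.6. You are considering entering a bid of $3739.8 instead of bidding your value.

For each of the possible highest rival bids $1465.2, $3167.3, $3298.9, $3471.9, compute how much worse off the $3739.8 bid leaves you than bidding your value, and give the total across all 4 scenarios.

$5968.9

The deviation costs you only when the competing bid falls strictly between $1358.6 and $3739.8; elsewhere both bids give the same outcome.
$1465.2: truthful payoff $0, deviation payoff −$106.6 → loss $106.6.
$3167.3: truthful payoff $0, deviation payoff −$1808.7 → loss $1808.7.
$3298.9: truthful payoff $0, deviation payoff −$1940.3 → loss $1940.3.
$3471.9: truthful payoff $0, deviation payoff −$2113.3 → loss $2113.3.
Total loss = $106.6 + $1808.7 + $1940.3 + $2113.3 = $5968.9.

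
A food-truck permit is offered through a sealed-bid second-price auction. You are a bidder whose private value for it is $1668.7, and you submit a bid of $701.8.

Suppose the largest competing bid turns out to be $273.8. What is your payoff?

Your bid $701.8 exceeds the highest competing bid $273.8, so you win.
In a second-price auction the winner pays the second-highest bid, $273.8.
Payoff = value − price = $1668.7 − $273.8 = $1394.9.

$1394.9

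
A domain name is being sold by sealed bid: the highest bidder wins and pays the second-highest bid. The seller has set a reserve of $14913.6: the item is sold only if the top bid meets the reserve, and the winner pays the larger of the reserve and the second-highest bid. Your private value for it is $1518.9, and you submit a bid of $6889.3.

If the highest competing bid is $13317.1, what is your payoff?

$0

Your bid $6889.3 is below the highest competing bid $13317.1, so you lose. Payoff $0.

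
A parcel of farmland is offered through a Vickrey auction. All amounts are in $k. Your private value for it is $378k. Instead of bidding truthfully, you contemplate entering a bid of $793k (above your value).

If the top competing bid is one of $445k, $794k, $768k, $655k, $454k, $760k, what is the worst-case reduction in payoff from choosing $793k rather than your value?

$445k: truthful gives $0k, deviation gives −$67k → loss $67k.
$794k: same outcome either way → loss $0k.
$768k: truthful gives $0k, deviation gives −$390k → loss $390k.
$655k: truthful gives $0k, deviation gives −$277k → loss $277k.
$454k: truthful gives $0k, deviation gives −$76k → loss $76k.
$760k: truthful gives $0k, deviation gives −$382k → loss $382k.
Maximum loss: $390k.

$390k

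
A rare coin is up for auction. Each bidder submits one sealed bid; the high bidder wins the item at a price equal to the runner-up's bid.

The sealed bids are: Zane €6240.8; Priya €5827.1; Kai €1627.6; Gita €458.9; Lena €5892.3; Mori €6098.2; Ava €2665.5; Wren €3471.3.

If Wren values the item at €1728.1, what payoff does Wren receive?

Highest bid: Zane at €6240.8, so Zane wins.
Second-highest bid: Mori at €6098.2 — that is the price the winner pays.
Wren did not win, so Wren pays nothing and receives nothing: payoff €0.

€0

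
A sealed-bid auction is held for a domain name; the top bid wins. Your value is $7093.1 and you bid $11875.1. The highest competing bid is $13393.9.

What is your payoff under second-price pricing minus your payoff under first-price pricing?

Your bid $11875.1 is below $13393.9, so you lose under either rule.
Payoff is $0 in both cases; difference = $0.

$0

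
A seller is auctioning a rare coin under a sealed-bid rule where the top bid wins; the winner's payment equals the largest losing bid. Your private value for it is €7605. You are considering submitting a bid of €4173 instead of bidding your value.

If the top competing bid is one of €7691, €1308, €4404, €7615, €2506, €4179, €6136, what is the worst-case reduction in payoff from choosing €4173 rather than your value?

€3426

€7691: same outcome either way → loss €0.
€1308: same outcome either way → loss €0.
€4404: truthful gives €3201, deviation gives €0 → loss €3201.
€7615: same outcome either way → loss €0.
€2506: same outcome either way → loss €0.
€4179: truthful gives €3426, deviation gives €0 → loss €3426.
€6136: truthful gives €1469, deviation gives €0 → loss €1469.
Maximum loss: €3426.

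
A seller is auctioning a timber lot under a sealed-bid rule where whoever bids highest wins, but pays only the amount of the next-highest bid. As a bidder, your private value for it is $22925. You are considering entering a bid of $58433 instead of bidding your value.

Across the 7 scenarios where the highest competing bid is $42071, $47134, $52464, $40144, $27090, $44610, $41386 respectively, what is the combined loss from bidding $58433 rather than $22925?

$134424

The deviation costs you only when the competing bid falls strictly between $22925 and $58433; elsewhere both bids give the same outcome.
$42071: truthful payoff $0, deviation payoff −$19146 → loss $19146.
$47134: truthful payoff $0, deviation payoff −$24209 → loss $24209.
$52464: truthful payoff $0, deviation payoff −$29539 → loss $29539.
$40144: truthful payoff $0, deviation payoff −$17219 → loss $17219.
$27090: truthful payoff $0, deviation payoff −$4165 → loss $4165.
$44610: truthful payoff $0, deviation payoff −$21685 → loss $21685.
$41386: truthful payoff $0, deviation payoff −$18461 → loss $18461.
Total loss = $19146 + $24209 + $29539 + $17219 + $4165 + $21685 + $18461 = $134424.
Truthful bidding weakly dominates here: raising your bid can only win items priced above your value, and lowering it can only forfeit items priced below.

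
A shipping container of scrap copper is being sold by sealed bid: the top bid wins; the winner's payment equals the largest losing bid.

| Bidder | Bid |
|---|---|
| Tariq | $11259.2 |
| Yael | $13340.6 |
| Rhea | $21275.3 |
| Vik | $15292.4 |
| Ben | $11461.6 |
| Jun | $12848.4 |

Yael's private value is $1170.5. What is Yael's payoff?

$0

Highest bid: Rhea at $21275.3, so Rhea wins.
Second-highest bid: Vik at $15292.4 — that is the price the winner pays.
Yael did not win, so Yael pays nothing and receives nothing: payoff $0.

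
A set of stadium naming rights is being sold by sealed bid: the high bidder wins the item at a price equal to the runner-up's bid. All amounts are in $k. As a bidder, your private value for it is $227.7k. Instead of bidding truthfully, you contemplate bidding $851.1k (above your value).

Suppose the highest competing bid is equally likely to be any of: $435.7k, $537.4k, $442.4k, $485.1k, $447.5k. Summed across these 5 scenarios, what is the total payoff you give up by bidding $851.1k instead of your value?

$1209.6k

The deviation costs you only when the competing bid falls strictly between $227.7k and $851.1k; elsewhere both bids give the same outcome.
$435.7k: truthful payoff $0k, deviation payoff −$208k → loss $208k.
$537.4k: truthful payoff $0k, deviation payoff −$309.7k → loss $309.7k.
$442.4k: truthful payoff $0k, deviation payoff −$214.7k → loss $214.7k.
$485.1k: truthful payoff $0k, deviation payoff −$257.4k → loss $257.4k.
$447.5k: truthful payoff $0k, deviation payoff −$219.8k → loss $219.8k.
Total loss = $208k + $309.7k + $214.7k + $257.4k + $219.8k = $1209.6k.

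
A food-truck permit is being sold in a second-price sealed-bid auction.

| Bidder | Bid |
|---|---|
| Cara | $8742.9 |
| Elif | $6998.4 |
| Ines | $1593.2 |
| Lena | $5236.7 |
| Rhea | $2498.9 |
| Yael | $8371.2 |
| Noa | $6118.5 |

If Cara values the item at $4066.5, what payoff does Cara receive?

−$4304.7

Highest bid: Cara at $8742.9, so Cara wins.
Second-highest bid: Yael at $8371.2 — that is the price the winner pays.
Cara's payoff = value − price = $4066.5 − $8371.2 = −$4304.7.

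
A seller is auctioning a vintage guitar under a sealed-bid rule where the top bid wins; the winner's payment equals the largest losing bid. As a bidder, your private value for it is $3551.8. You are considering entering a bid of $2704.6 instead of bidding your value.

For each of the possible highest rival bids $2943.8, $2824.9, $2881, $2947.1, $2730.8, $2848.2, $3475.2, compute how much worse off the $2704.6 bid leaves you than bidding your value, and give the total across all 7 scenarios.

$4211.6

The deviation costs you only when the competing bid falls strictly between $2704.6 and $3551.8; elsewhere both bids give the same outcome.
$2943.8: truthful payoff $608, deviation payoff $0 → loss $608.
$2824.9: truthful payoff $726.9, deviation payoff $0 → loss $726.9.
$2881: truthful payoff $670.8, deviation payoff $0 → loss $670.8.
$2947.1: truthful payoff $604.7, deviation payoff $0 → loss $604.7.
$2730.8: truthful payoff $821, deviation payoff $0 → loss $821.
$2848.2: truthful payoff $703.6, deviation payoff $0 → loss $703.6.
$3475.2: truthful payoff $76.6, deviation payoff $0 → loss $76.6.
Total loss = $608 + $726.9 + $670.8 + $604.7 + $821 + $703.6 + $76.6 = $4211.6.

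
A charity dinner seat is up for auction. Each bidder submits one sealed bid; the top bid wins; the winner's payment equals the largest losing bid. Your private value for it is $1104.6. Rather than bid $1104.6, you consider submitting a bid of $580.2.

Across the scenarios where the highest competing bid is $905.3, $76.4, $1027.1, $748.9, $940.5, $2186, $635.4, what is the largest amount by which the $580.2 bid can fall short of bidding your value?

$469.2

$905.3: truthful gives $199.3, deviation gives $0 → loss $199.3.
$76.4: same outcome either way → loss $0.
$1027.1: truthful gives $77.5, deviation gives $0 → loss $77.5.
$748.9: truthful gives $355.7, deviation gives $0 → loss $355.7.
$940.5: truthful gives $164.1, deviation gives $0 → loss $164.1.
$2186: same outcome either way → loss $0.
$635.4: truthful gives $469.2, deviation gives $0 → loss $469.2.
Maximum loss: $469.2.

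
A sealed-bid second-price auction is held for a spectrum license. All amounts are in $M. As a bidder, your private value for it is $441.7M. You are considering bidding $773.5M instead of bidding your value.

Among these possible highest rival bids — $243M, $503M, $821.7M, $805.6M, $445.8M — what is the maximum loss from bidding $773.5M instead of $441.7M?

$61.3M

$243M: same outcome either way → loss $0M.
$503M: truthful gives $0M, deviation gives −$61.3M → loss $61.3M.
$821.7M: same outcome either way → loss $0M.
$805.6M: same outcome either way → loss $0M.
$445.8M: truthful gives $0M, deviation gives −$4.1M → loss $4.1M.
Maximum loss: $61.3M.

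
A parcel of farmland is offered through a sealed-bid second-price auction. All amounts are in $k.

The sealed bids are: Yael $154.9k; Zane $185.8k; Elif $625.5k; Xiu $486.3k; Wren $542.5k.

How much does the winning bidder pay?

Highest bid: Elif at $625.5k, so Elif wins.
Second-highest bid: Wren at $542.5k — that is the price the winner pays.

$542.5k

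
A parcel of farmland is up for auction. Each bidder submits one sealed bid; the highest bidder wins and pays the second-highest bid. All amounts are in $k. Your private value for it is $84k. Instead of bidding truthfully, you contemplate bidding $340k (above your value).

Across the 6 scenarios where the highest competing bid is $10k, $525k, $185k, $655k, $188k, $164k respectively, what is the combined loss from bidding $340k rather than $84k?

$285k

The deviation costs you only when the competing bid falls strictly between $84k and $340k; elsewhere both bids give the same outcome.
$10k: outcomes coincide → loss $0k.
$525k: outcomes coincide → loss $0k.
$185k: truthful payoff $0k, deviation payoff −$101k → loss $101k.
$655k: outcomes coincide → loss $0k.
$188k: truthful payoff $0k, deviation payoff −$104k → loss $104k.
$164k: truthful payoff $0k, deviation payoff −$80k → loss $80k.
Total loss = $101k + $104k + $80k = $285k.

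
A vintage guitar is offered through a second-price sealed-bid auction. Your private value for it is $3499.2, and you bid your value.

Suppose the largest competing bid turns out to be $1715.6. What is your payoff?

$1783.6

Your bid $3499.2 exceeds the highest competing bid $1715.6, so you win.
In a second-price auction the winner pays the second-highest bid, $1715.6.
Payoff = value − price = $3499.2 − $1715.6 = $1783.6.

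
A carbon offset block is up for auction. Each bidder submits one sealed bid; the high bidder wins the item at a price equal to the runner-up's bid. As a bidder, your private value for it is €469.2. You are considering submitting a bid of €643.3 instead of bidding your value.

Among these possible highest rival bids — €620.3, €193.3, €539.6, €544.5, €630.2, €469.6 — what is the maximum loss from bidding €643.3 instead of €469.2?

€620.3: truthful gives €0, deviation gives −€151.1 → loss €151.1.
€193.3: same outcome either way → loss €0.
€539.6: truthful gives €0, deviation gives −€70.4 → loss €70.4.
€544.5: truthful gives €0, deviation gives −€75.3 → loss €75.3.
€630.2: truthful gives €0, deviation gives −€161 → loss €161.
€469.6: truthful gives €0, deviation gives −€0.4 → loss €0.4.
Maximum loss: €161.

€161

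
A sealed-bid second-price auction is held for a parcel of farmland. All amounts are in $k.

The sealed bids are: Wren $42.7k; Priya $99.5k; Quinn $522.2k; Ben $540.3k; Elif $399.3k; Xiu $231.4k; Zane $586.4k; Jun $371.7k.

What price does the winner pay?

$540.3k

Highest bid: Zane at $586.4k, so Zane wins.
Second-highest bid: Ben at $540.3k — that is the price the winner pays.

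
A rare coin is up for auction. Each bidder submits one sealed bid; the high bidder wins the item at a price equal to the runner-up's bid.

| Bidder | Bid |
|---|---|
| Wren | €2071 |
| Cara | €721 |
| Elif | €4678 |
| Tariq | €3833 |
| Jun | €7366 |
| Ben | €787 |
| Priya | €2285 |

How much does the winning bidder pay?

Highest bid: Jun at €7366, so Jun wins.
Second-highest bid: Elif at €4678 — that is the price the winner pays.

€4678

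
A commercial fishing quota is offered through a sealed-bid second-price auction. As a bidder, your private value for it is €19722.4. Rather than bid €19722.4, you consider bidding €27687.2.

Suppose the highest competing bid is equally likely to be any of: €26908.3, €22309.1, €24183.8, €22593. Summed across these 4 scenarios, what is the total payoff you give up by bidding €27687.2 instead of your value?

The deviation costs you only when the competing bid falls strictly between €19722.4 and €27687.2; elsewhere both bids give the same outcome.
€26908.3: truthful payoff €0, deviation payoff −€7185.9 → loss €7185.9.
€22309.1: truthful payoff €0, deviation payoff −€2586.7 → loss €2586.7.
€24183.8: truthful payoff €0, deviation payoff −€4461.4 → loss €4461.4.
€22593: truthful payoff €0, deviation payoff −€2870.6 → loss €2870.6.
Total loss = €7185.9 + €2586.7 + €4461.4 + €2870.6 = €17104.6.

€17104.6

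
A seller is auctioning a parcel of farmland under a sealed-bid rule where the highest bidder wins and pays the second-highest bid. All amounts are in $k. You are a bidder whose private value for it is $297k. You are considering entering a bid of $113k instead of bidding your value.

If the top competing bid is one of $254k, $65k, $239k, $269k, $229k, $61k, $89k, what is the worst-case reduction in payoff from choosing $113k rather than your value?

$68k

$254k: truthful gives $43k, deviation gives $0k → loss $43k.
$65k: same outcome either way → loss $0k.
$239k: truthful gives $58k, deviation gives $0k → loss $58k.
$269k: truthful gives $28k, deviation gives $0k → loss $28k.
$229k: truthful gives $68k, deviation gives $0k → loss $68k.
$61k: same outcome either way → loss $0k.
$89k: same outcome either way → loss $0k.
Maximum loss: $68k.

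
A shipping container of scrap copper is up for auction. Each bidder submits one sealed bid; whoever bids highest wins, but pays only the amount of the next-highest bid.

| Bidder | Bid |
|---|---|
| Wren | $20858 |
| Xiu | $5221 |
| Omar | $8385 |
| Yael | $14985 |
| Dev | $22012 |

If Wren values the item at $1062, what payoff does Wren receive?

$0

Highest bid: Dev at $22012, so Dev wins.
Second-highest bid: Wren at $20858 — that is the price the winner pays.
Wren did not win, so Wren pays nothing and receives nothing: payoff $0.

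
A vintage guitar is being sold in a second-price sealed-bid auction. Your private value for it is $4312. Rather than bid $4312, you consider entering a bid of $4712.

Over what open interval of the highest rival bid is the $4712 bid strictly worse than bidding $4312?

If the competing bid is below $4312, both bids win at the same price — no difference.
If it is above $4712, both bids lose — no difference.
If it lies strictly between $4312 and $4712, bidding your value loses (payoff 0) while bidding $4712 wins at a price above your value (payoff negative).
So the deviation strictly hurts on the open interval ($4312, $4712).

($4312, $4712)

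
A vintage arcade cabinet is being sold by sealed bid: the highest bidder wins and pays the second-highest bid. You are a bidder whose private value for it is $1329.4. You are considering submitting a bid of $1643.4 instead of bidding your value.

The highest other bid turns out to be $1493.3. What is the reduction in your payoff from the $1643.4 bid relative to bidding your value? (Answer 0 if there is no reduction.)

$163.9

Bidding your value $1329.4: you lose (since $1329.4 < $1493.3). Payoff $0.
Bidding $1643.4: you win and pay $1493.3. Payoff $1329.4 − $1493.3 = −$163.9.
The competing bid $1493.3 lies between your value and your inflated bid, so overbidding wins an item priced above your value.
Loss from deviating = $0 − (−$163.9) = $163.9.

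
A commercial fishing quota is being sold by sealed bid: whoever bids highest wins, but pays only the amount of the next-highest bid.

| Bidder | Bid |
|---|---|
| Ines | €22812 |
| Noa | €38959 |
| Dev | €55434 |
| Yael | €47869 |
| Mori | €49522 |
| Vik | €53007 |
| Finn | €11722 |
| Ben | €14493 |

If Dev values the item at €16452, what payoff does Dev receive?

−€36555

Highest bid: Dev at €55434, so Dev wins.
Second-highest bid: Vik at €53007 — that is the price the winner pays.
Dev's payoff = value − price = €16452 − €53007 = −€36555.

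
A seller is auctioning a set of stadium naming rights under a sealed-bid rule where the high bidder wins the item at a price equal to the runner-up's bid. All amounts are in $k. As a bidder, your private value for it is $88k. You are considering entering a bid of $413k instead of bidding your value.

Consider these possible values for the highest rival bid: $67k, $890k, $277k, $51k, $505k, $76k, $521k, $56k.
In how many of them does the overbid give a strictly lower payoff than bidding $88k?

The deviation hurts exactly when the highest competing bid lies strictly between $88k and $413k — overbidding then wins at a price above your value.
$67k: below both → same outcome either way.
$890k: above both → same outcome either way.
$277k: inside the interval → strictly worse (loss $189k).
$51k: below both → same outcome either way.
$505k: above both → same outcome either way.
$76k: below both → same outcome either way.
$521k: above both → same outcome either way.
$56k: below both → same outcome either way.
Count: 1.

1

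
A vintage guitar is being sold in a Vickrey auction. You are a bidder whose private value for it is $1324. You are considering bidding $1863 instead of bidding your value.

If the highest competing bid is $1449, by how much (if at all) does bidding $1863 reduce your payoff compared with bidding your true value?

$125

Bidding your value $1324: you lose (since $1324 < $1449). Payoff $0.
Bidding $1863: you win and pay $1449. Payoff $1324 − $1449 = −$125.
The competing bid $1449 lies between your value and your inflated bid, so overbidding wins an item priced above your value.
Loss from deviating = $0 − (−$125) = $125.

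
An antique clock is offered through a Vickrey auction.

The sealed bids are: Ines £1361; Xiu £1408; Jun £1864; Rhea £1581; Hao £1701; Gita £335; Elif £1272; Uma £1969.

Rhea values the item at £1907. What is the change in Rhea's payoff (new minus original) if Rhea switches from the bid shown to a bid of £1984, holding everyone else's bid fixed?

−£62

The highest bid among the other bidders is £1969; Rhea's bid doesn't change that.
Original bid £1581: Rhea is not highest (top rival bid is £1969); payoff £0.
Alternative bid £1984: Rhea is highest, pays the top rival bid £1969; payoff £1907 − £1969 = −£62.
Change in payoff = −£62 − (£0) = −£62.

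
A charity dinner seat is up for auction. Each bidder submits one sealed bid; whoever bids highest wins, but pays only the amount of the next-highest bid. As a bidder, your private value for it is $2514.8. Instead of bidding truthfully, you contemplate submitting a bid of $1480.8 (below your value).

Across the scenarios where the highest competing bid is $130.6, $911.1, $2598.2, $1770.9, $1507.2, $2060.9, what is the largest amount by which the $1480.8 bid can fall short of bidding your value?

$1007.6

$130.6: same outcome either way → loss $0.
$911.1: same outcome either way → loss $0.
$2598.2: same outcome either way → loss $0.
$1770.9: truthful gives $743.9, deviation gives $0 → loss $743.9.
$1507.2: truthful gives $1007.6, deviation gives $0 → loss $1007.6.
$2060.9: truthful gives $453.9, deviation gives $0 → loss $453.9.
Maximum loss: $1007.6.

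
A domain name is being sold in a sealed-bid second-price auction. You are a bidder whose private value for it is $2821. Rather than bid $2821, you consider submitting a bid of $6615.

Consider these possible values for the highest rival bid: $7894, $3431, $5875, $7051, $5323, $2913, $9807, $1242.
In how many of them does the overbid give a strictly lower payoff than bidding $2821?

The deviation hurts exactly when the highest competing bid lies strictly between $2821 and $6615 — overbidding then wins at a price above your value.
$7894: above both → same outcome either way.
$3431: inside the interval → strictly worse (loss $610).
$5875: inside the interval → strictly worse (loss $3054).
$7051: above both → same outcome either way.
$5323: inside the interval → strictly worse (loss $2502).
$2913: inside the interval → strictly worse (loss $92).
$9807: above both → same outcome either way.
$1242: below both → same outcome either way.
Count: 4.

4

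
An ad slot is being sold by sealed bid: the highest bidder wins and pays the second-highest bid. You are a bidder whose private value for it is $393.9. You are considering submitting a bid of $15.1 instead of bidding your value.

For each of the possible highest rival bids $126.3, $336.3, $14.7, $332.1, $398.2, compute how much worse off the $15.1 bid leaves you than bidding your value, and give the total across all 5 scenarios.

$387

The deviation costs you only when the competing bid falls strictly between $15.1 and $393.9; elsewhere both bids give the same outcome.
$126.3: truthful payoff $267.6, deviation payoff $0 → loss $267.6.
$336.3: truthful payoff $57.6, deviation payoff $0 → loss $57.6.
$14.7: outcomes coincide → loss $0.
$332.1: truthful payoff $61.8, deviation payoff $0 → loss $61.8.
$398.2: outcomes coincide → loss $0.
Total loss = $267.6 + $57.6 + $61.8 = $387.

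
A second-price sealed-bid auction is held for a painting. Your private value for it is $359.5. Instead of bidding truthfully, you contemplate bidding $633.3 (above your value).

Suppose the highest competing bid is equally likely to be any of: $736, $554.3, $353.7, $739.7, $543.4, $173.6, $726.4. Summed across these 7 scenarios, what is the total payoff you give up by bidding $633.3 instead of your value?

The deviation costs you only when the competing bid falls strictly between $359.5 and $633.3; elsewhere both bids give the same outcome.
$736: outcomes coincide → loss $0.
$554.3: truthful payoff $0, deviation payoff −$194.8 → loss $194.8.
$353.7: outcomes coincide → loss $0.
$739.7: outcomes coincide → loss $0.
$543.4: truthful payoff $0, deviation payoff −$183.9 → loss $183.9.
$173.6: outcomes coincide → loss $0.
$726.4: outcomes coincide → loss $0.
Total loss = $194.8 + $183.9 = $378.7.

$378.7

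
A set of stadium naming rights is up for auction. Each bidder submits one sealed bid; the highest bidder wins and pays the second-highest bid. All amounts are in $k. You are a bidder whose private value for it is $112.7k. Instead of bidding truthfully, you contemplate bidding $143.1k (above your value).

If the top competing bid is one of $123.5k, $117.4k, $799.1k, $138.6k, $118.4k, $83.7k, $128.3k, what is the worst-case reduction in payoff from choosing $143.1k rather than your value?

$123.5k: truthful gives $0k, deviation gives −$10.8k → loss $10.8k.
$117.4k: truthful gives $0k, deviation gives −$4.7k → loss $4.7k.
$799.1k: same outcome either way → loss $0k.
$138.6k: truthful gives $0k, deviation gives −$25.9k → loss $25.9k.
$118.4k: truthful gives $0k, deviation gives −$5.7k → loss $5.7k.
$83.7k: same outcome either way → loss $0k.
$128.3k: truthful gives $0k, deviation gives −$15.6k → loss $15.6k.
Maximum loss: $25.9k.

$25.9k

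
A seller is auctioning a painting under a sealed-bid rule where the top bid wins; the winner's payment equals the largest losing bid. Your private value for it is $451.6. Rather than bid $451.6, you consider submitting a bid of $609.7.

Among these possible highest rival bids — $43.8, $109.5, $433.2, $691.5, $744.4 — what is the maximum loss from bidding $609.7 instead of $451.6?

$43.8: same outcome either way → loss $0.
$109.5: same outcome either way → loss $0.
$433.2: same outcome either way → loss $0.
$691.5: same outcome either way → loss $0.
$744.4: same outcome either way → loss $0.
Maximum loss: $0.

$0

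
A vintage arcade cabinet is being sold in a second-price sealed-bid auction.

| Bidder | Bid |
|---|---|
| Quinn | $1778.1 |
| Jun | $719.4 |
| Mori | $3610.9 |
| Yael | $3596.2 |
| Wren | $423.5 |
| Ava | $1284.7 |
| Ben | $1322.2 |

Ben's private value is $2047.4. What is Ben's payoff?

Highest bid: Mori at $3610.9, so Mori wins.
Second-highest bid: Yael at $3596.2 — that is the price the winner pays.
Ben did not win, so Ben pays nothing and receives nothing: payoff $0.

$0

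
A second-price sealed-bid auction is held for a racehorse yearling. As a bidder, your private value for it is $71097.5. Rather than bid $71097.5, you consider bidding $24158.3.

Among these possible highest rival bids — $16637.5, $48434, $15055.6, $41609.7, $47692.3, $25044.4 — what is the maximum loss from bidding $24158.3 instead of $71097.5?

$46053.1

$16637.5: same outcome either way → loss $0.
$48434: truthful gives $22663.5, deviation gives $0 → loss $22663.5.
$15055.6: same outcome either way → loss $0.
$41609.7: truthful gives $29487.8, deviation gives $0 → loss $29487.8.
$47692.3: truthful gives $23405.2, deviation gives $0 → loss $23405.2.
$25044.4: truthful gives $46053.1, deviation gives $0 → loss $46053.1.
Maximum loss: $46053.1.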